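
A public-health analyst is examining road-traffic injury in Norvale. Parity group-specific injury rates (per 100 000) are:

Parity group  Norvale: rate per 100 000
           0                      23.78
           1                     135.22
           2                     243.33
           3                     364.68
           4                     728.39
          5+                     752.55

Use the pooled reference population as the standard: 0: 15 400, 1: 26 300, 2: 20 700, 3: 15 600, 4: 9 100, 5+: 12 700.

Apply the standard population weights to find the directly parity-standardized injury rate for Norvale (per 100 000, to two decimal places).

Standard total = 99 800; weights = 0.1543, 0.2635, 0.2074, 0.1563, 0.0912, 0.1273.
Standardized rate: 0.1543×23.78 + 0.2635×135.22 + 0.2074×243.33 + 0.1563×364.68 + 0.0912×728.39 + 0.1273×752.55 = 308.9596 per 100 000.

308.96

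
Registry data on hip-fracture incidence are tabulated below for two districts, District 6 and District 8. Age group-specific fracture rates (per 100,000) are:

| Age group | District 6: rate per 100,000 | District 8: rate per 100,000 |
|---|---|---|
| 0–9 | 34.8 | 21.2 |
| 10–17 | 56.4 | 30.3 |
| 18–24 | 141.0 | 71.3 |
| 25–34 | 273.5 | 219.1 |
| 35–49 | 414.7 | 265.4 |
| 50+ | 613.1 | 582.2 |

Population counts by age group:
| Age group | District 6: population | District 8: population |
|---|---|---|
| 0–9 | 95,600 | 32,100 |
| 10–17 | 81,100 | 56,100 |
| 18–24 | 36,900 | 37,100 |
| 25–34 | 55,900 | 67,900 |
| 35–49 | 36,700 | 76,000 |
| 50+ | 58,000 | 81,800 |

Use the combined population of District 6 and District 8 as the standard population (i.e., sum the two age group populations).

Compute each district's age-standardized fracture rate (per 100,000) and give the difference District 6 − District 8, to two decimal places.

53.63

Combined standard total = 715,200; weights = 0.1786, 0.1918, 0.1035, 0.1731, 0.1576, 0.1955.
District 6: 0.1786×34.8 + 0.1918×56.4 + 0.1035×141.0 + 0.1731×273.5 + 0.1576×414.7 + 0.1955×613.1 = 264.1547 per 100,000.
District 8: 0.1786×21.2 + 0.1918×30.3 + 0.1035×71.3 + 0.1731×219.1 + 0.1576×265.4 + 0.1955×582.2 = 210.5248 per 100,000.
Difference = 264.1547 − 210.5248 = 53.6299.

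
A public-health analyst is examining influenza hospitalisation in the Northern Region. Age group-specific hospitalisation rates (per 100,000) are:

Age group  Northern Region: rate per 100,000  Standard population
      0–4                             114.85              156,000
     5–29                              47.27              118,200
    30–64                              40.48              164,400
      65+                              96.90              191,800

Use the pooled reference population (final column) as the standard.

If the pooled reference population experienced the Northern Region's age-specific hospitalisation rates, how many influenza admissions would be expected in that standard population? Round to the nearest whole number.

Expected influenza admissions = Σ (standard pop × age-specific rate ÷ 100,000)
= 156,000×114.85/100,000 + 118,200×47.27/100,000 + 164,400×40.48/100,000 + 191,800×96.90/100,000
= 179.17 + 55.87 + 66.55 + 185.85 = 487.44.

487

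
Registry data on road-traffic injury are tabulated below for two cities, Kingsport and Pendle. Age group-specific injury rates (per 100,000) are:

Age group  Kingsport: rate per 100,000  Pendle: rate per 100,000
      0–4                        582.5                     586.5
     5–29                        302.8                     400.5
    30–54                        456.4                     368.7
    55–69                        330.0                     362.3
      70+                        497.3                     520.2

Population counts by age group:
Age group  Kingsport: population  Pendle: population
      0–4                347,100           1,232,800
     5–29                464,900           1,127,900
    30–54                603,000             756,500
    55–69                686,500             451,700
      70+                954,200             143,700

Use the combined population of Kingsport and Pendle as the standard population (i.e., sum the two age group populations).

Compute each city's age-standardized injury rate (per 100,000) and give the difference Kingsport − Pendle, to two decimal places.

-15.46

Combined standard total = 6,768,300; weights = 0.2334, 0.2353, 0.2009, 0.1682, 0.1622.
Kingsport: 0.2334×582.5 + 0.2353×302.8 + 0.2009×456.4 + 0.1682×330.0 + 0.1622×497.3 = 435.0663 per 100,000.
Pendle: 0.2334×586.5 + 0.2353×400.5 + 0.2009×368.7 + 0.1682×362.3 + 0.1622×520.2 = 450.5227 per 100,000.
Difference = 435.0663 − 450.5227 = -15.4564.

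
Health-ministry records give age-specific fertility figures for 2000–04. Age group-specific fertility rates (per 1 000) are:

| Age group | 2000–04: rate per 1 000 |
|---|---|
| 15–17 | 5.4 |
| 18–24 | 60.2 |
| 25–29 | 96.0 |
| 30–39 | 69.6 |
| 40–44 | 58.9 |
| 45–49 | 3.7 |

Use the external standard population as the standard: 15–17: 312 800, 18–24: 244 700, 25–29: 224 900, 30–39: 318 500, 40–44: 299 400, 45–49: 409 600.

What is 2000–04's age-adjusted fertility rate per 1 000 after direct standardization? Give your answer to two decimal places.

Standard total = 1 809 900; weights = 0.1728, 0.1352, 0.1243, 0.1760, 0.1654, 0.2263.
Standardized rate: 0.1728×5.4 + 0.1352×60.2 + 0.1243×96.0 + 0.1760×69.6 + 0.1654×58.9 + 0.2263×3.7 = 43.8302 per 1 000.

43.83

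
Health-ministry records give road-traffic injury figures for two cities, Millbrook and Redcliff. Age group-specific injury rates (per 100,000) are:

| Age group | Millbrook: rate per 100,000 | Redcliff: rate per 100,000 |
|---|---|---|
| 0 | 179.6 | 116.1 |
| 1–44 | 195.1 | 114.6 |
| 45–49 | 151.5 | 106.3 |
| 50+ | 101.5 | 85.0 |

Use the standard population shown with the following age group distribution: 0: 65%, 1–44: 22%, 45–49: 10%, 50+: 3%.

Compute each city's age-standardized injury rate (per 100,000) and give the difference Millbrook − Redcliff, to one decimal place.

Standard weights: 0.65, 0.22, 0.10, 0.03.
Millbrook: 0.6500×179.6 + 0.2200×195.1 + 0.1000×151.5 + 0.0300×101.5 = 177.8570 per 100,000.
Redcliff: 0.6500×116.1 + 0.2200×114.6 + 0.1000×106.3 + 0.0300×85.0 = 113.8570 per 100,000.
Difference = 177.8570 − 113.8570 = 64.0000.

64.0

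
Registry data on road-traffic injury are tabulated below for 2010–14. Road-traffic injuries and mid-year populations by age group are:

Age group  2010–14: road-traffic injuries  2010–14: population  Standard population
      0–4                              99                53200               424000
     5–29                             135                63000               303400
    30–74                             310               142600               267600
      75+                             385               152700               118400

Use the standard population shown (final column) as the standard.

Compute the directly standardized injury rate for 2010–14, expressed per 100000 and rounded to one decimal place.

Age-specific rates per 100000 for 2010–14: 186.09, 214.29, 217.39, 252.13.
Standard total = 1113400; weights = 0.3808, 0.2725, 0.2403, 0.1063.
Standardized rate: 0.3808×186.09 + 0.2725×214.29 + 0.2403×217.39 + 0.1063×252.13 = 208.3191 per 100000.

208.3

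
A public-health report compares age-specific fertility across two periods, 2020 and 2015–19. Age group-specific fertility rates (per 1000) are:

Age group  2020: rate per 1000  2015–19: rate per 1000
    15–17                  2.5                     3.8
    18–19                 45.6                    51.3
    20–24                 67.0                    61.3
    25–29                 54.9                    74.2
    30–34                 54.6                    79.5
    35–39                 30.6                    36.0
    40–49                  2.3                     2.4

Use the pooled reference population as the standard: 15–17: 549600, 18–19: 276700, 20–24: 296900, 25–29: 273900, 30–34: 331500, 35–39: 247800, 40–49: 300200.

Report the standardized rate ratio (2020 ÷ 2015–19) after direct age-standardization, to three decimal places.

0.829

Standard total = 2276600; weights = 0.2414, 0.1215, 0.1304, 0.1203, 0.1456, 0.1088, 0.1319.
2020: 0.2414×2.5 + 0.1215×45.6 + 0.1304×67.0 + 0.1203×54.9 + 0.1456×54.6 + 0.1088×30.6 + 0.1319×2.3 = 33.0730 per 1000.
2015–19: 0.2414×3.8 + 0.1215×51.3 + 0.1304×61.3 + 0.1203×74.2 + 0.1456×79.5 + 0.1088×36.0 + 0.1319×2.4 = 39.8849 per 1000.
Ratio = 33.0730 ÷ 39.8849 = 0.82921.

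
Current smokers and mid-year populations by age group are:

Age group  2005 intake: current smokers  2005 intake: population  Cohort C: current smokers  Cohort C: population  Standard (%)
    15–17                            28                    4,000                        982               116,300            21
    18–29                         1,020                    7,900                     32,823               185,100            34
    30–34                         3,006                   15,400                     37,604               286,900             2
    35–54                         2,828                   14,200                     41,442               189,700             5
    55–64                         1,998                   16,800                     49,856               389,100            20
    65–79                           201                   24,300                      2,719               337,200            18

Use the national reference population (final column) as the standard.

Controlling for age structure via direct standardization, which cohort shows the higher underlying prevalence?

Age-specific rates per 1,000 for the 2005 intake: 7.000, 129.114, 195.195, 199.155, 118.929, 8.272.
For Cohort C: 8.444, 177.326, 131.070, 218.461, 128.132, 8.063.
Standard weights: 0.21, 0.34, 0.02, 0.05, 0.20, 0.18.
The 2005 intake: 0.2100×7.000 + 0.3400×129.114 + 0.0200×195.195 + 0.0500×199.155 + 0.2000×118.929 + 0.1800×8.272 = 84.5050 per 1,000.
Cohort C: 0.2100×8.444 + 0.3400×177.326 + 0.0200×131.070 + 0.0500×218.461 + 0.2000×128.132 + 0.1800×8.063 = 102.6861 per 1,000.

Cohort C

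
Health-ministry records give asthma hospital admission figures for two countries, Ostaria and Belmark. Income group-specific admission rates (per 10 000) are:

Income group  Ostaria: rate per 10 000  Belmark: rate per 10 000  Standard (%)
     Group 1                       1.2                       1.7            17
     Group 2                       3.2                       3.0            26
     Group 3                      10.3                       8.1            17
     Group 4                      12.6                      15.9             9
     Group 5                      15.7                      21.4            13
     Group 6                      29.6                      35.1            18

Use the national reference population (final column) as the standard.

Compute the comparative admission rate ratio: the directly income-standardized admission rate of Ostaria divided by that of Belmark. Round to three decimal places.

Standard weights: 0.17, 0.26, 0.17, 0.09, 0.13, 0.18.
Ostaria: 0.1700×1.2 + 0.2600×3.2 + 0.1700×10.3 + 0.0900×12.6 + 0.1300×15.7 + 0.1800×29.6 = 11.2900 per 10 000.
Belmark: 0.1700×1.7 + 0.2600×3.0 + 0.1700×8.1 + 0.0900×15.9 + 0.1300×21.4 + 0.1800×35.1 = 12.9770 per 10 000.
Ratio = 11.2900 ÷ 12.9770 = 0.87000.

0.870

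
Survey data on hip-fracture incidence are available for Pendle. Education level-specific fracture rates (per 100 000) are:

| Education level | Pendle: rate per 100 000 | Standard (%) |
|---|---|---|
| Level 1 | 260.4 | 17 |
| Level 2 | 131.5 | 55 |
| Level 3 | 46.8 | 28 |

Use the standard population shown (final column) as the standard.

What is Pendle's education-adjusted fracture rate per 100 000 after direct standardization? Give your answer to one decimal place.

Standard weights: 0.17, 0.55, 0.28.
Standardized rate: 0.1700×260.4 + 0.5500×131.5 + 0.2800×46.8 = 129.6970 per 100 000.

129.7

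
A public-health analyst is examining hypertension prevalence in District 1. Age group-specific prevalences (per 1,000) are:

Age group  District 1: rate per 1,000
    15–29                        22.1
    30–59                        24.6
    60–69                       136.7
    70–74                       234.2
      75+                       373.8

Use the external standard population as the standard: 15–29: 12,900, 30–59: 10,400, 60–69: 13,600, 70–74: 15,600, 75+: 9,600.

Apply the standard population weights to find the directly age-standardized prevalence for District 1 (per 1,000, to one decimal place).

Standard total = 62,100; weights = 0.2077, 0.1675, 0.2190, 0.2512, 0.1546.
Standardized rate: 0.2077×22.1 + 0.1675×24.6 + 0.2190×136.7 + 0.2512×234.2 + 0.1546×373.8 = 155.2665 per 1,000.

155.3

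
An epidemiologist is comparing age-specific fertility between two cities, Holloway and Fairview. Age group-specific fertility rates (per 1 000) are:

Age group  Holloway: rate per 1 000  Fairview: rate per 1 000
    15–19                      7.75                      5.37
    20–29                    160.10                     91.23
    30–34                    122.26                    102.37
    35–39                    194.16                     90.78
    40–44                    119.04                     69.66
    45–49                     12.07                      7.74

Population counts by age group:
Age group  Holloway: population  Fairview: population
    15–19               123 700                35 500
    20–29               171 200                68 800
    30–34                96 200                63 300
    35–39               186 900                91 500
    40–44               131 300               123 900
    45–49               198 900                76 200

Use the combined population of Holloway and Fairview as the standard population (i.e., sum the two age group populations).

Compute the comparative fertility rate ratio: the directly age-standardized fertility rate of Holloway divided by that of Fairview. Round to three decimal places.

1.744

Combined standard total = 1 367 400; weights = 0.1164, 0.1755, 0.1166, 0.2036, 0.1866, 0.2012.
Holloway: 0.1164×7.75 + 0.1755×160.10 + 0.1166×122.26 + 0.2036×194.16 + 0.1866×119.04 + 0.2012×12.07 = 107.4388 per 1 000.
Fairview: 0.1164×5.37 + 0.1755×91.23 + 0.1166×102.37 + 0.2036×90.78 + 0.1866×69.66 + 0.2012×7.74 = 61.6190 per 1 000.
Ratio = 107.4388 ÷ 61.6190 = 1.74360.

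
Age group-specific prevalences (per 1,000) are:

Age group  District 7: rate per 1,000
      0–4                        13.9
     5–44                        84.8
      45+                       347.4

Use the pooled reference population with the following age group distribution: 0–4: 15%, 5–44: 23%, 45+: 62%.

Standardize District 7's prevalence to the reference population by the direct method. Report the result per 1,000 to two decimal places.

236.98

Standard weights: 0.15, 0.23, 0.62.
Standardized rate: 0.1500×13.9 + 0.2300×84.8 + 0.6200×347.4 = 236.9770 per 1,000.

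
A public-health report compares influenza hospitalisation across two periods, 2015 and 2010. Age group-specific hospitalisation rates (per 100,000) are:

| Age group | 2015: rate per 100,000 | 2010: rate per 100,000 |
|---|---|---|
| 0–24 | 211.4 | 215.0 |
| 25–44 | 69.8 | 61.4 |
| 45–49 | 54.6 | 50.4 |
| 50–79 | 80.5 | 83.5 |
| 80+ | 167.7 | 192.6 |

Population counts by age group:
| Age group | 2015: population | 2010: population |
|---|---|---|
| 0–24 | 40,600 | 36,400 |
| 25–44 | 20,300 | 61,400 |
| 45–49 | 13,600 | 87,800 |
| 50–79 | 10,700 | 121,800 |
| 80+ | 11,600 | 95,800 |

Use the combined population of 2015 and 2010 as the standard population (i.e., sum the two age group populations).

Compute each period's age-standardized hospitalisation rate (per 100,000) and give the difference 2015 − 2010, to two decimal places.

-4.47

Combined standard total = 500,000; weights = 0.1540, 0.1634, 0.2028, 0.2650, 0.2148.
2015: 0.1540×211.4 + 0.1634×69.8 + 0.2028×54.6 + 0.2650×80.5 + 0.2148×167.7 = 112.3883 per 100,000.
2010: 0.1540×215.0 + 0.1634×61.4 + 0.2028×50.4 + 0.2650×83.5 + 0.2148×192.6 = 116.8619 per 100,000.
Difference = 112.3883 − 116.8619 = -4.4736.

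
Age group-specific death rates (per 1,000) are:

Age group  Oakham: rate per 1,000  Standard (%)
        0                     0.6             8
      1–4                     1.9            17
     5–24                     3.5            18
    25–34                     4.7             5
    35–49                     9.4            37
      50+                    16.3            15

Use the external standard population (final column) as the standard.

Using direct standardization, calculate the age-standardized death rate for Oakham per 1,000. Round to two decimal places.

Standard weights: 0.08, 0.17, 0.18, 0.05, 0.37, 0.15.
Standardized rate: 0.0800×0.6 + 0.1700×1.9 + 0.1800×3.5 + 0.0500×4.7 + 0.3700×9.4 + 0.1500×16.3 = 7.1590 per 1,000.

7.16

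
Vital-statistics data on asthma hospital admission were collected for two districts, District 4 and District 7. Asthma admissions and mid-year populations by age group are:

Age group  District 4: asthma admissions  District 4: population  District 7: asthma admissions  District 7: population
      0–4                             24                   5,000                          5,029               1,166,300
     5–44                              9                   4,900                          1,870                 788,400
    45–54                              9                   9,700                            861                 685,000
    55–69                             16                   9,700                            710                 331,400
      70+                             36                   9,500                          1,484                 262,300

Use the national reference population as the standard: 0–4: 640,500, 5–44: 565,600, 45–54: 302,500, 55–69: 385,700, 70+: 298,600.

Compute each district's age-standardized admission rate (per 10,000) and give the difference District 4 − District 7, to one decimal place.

-3.8

Age-specific rates per 10,000 for District 4: 48.00, 18.37, 9.28, 16.49, 37.89.
For District 7: 43.12, 23.72, 12.57, 21.42, 56.58.
Standard total = 2,192,900; weights = 0.2921, 0.2579, 0.1379, 0.1759, 0.1362.
District 4: 0.2921×48.00 + 0.2579×18.37 + 0.1379×9.28 + 0.1759×16.49 + 0.1362×37.89 = 28.0983 per 10,000.
District 7: 0.2921×43.12 + 0.2579×23.72 + 0.1379×12.57 + 0.1759×21.42 + 0.1362×56.58 = 31.9178 per 10,000.
Difference = 28.0983 − 31.9178 = -3.8196.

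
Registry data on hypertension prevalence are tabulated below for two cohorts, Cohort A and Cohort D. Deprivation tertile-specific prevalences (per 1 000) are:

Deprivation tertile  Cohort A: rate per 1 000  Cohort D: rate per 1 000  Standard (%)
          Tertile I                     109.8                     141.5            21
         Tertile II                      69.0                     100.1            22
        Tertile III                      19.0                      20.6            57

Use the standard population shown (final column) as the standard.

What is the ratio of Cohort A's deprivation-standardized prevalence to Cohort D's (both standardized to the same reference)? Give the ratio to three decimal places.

Standard weights: 0.21, 0.22, 0.57.
Cohort A: 0.2100×109.8 + 0.2200×69.0 + 0.5700×19.0 = 49.0680 per 1 000.
Cohort D: 0.2100×141.5 + 0.2200×100.1 + 0.5700×20.6 = 63.4790 per 1 000.
Ratio = 49.0680 ÷ 63.4790 = 0.77298.

0.773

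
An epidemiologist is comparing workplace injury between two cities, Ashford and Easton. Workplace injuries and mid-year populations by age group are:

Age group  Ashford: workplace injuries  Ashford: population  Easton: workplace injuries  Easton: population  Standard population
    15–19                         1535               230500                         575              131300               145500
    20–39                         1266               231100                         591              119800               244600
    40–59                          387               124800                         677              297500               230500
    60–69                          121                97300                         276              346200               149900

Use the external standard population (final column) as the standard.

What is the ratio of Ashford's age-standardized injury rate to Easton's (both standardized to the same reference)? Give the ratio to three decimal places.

Age-specific rates per 10000 for Ashford: 66.59, 54.78, 31.01, 12.44.
For Easton: 43.79, 49.33, 22.76, 7.97.
Standard total = 770500; weights = 0.1888, 0.3175, 0.2992, 0.1945.
Ashford: 0.1888×66.59 + 0.3175×54.78 + 0.2992×31.01 + 0.1945×12.44 = 41.6624 per 10000.
Easton: 0.1888×43.79 + 0.3175×49.33 + 0.2992×22.76 + 0.1945×7.97 = 32.2893 per 10000.
Ratio = 41.6624 ÷ 32.2893 = 1.29029.

1.290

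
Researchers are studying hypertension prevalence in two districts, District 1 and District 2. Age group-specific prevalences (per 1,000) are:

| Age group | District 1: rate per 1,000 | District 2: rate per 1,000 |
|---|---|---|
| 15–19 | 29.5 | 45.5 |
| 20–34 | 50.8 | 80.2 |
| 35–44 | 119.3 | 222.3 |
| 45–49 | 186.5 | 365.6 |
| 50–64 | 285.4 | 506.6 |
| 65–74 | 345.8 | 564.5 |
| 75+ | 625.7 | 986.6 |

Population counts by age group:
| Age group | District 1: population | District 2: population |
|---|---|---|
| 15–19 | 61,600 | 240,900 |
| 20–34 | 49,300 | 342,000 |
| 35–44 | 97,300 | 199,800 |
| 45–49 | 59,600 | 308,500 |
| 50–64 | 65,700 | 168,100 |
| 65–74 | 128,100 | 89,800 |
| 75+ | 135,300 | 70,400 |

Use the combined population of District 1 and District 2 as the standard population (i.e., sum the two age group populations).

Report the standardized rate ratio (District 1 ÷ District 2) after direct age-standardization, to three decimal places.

0.585

Combined standard total = 2,016,400; weights = 0.1500, 0.1941, 0.1473, 0.1826, 0.1159, 0.1081, 0.1020.
District 1: 0.1500×29.5 + 0.1941×50.8 + 0.1473×119.3 + 0.1826×186.5 + 0.1159×285.4 + 0.1081×345.8 + 0.1020×625.7 = 200.1980 per 1,000.
District 2: 0.1500×45.5 + 0.1941×80.2 + 0.1473×222.3 + 0.1826×365.6 + 0.1159×506.6 + 0.1081×564.5 + 0.1020×986.6 = 342.2733 per 1,000.
Ratio = 200.1980 ÷ 342.2733 = 0.58491.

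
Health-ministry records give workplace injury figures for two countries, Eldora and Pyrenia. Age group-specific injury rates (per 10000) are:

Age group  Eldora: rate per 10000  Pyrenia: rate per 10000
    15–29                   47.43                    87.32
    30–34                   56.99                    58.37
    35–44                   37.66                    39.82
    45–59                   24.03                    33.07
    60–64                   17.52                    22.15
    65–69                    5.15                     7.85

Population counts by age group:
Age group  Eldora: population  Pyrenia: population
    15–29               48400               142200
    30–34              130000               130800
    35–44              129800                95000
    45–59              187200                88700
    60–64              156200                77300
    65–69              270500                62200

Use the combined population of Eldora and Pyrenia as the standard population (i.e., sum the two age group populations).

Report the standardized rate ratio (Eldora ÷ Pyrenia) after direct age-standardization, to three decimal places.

0.776

Combined standard total = 1518300; weights = 0.1255, 0.1718, 0.1481, 0.1817, 0.1538, 0.2191.
Eldora: 0.1255×47.43 + 0.1718×56.99 + 0.1481×37.66 + 0.1817×24.03 + 0.1538×17.52 + 0.2191×5.15 = 29.5089 per 10000.
Pyrenia: 0.1255×87.32 + 0.1718×58.37 + 0.1481×39.82 + 0.1817×33.07 + 0.1538×22.15 + 0.2191×7.85 = 38.0197 per 10000.
Ratio = 29.5089 ÷ 38.0197 = 0.77615.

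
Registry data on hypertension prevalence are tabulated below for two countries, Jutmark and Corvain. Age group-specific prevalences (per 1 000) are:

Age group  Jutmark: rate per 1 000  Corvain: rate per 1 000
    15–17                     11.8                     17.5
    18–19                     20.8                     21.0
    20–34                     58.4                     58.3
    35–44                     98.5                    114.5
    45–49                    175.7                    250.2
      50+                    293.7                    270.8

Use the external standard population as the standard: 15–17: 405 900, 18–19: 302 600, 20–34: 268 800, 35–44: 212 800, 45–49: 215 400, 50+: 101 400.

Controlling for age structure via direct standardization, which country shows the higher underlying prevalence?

Standard total = 1 506 900; weights = 0.2694, 0.2008, 0.1784, 0.1412, 0.1429, 0.0673.
Jutmark: 0.2694×11.8 + 0.2008×20.8 + 0.1784×58.4 + 0.1412×98.5 + 0.1429×175.7 + 0.0673×293.7 = 76.5607 per 1 000.
Corvain: 0.2694×17.5 + 0.2008×21.0 + 0.1784×58.3 + 0.1412×114.5 + 0.1429×250.2 + 0.0673×270.8 = 89.4862 per 1 000.

Corvain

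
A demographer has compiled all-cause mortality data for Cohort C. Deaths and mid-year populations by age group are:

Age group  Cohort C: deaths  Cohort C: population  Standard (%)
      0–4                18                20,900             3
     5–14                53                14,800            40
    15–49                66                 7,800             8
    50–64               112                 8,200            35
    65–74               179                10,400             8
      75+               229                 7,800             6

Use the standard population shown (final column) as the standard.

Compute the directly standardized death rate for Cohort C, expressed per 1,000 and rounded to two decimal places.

10.05

Age-specific rates per 1,000 for Cohort C: 0.861, 3.581, 8.462, 13.659, 17.212, 29.359.
Standard weights: 0.03, 0.40, 0.08, 0.35, 0.08, 0.06.
Standardized rate: 0.0300×0.861 + 0.4000×3.581 + 0.0800×8.462 + 0.3500×13.659 + 0.0800×17.212 + 0.0600×29.359 = 10.0541 per 1,000.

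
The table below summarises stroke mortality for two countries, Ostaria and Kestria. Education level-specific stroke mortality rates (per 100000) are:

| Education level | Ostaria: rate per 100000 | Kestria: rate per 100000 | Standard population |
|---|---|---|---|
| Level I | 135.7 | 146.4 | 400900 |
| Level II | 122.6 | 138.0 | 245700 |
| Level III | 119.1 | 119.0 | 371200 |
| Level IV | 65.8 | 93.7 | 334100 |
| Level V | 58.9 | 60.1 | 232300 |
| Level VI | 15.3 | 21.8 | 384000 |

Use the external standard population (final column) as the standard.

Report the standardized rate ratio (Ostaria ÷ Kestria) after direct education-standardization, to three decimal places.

0.894

Standard total = 1968200; weights = 0.2037, 0.1248, 0.1886, 0.1697, 0.1180, 0.1951.
Ostaria: 0.2037×135.7 + 0.1248×122.6 + 0.1886×119.1 + 0.1697×65.8 + 0.1180×58.9 + 0.1951×15.3 = 86.5137 per 100000.
Kestria: 0.2037×146.4 + 0.1248×138.0 + 0.1886×119.0 + 0.1697×93.7 + 0.1180×60.1 + 0.1951×21.8 = 96.7426 per 100000.
Ratio = 86.5137 ÷ 96.7426 = 0.89427.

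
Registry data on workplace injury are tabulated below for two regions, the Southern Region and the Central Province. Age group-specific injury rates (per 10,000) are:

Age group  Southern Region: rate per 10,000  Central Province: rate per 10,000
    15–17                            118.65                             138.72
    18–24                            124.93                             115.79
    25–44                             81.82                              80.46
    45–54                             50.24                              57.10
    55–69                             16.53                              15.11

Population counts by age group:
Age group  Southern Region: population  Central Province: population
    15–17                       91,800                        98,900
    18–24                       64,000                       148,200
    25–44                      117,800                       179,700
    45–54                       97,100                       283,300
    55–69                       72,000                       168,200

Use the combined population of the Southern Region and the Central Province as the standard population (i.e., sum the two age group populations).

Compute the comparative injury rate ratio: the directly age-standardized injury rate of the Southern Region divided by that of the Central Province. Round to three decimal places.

0.963

Combined standard total = 1,321,000; weights = 0.1444, 0.1606, 0.2252, 0.2880, 0.1818.
The Southern Region: 0.1444×118.65 + 0.1606×124.93 + 0.2252×81.82 + 0.2880×50.24 + 0.1818×16.53 = 73.0961 per 10,000.
The Central Province: 0.1444×138.72 + 0.1606×115.79 + 0.2252×80.46 + 0.2880×57.10 + 0.1818×15.11 = 75.9361 per 10,000.
Ratio = 73.0961 ÷ 75.9361 = 0.96260.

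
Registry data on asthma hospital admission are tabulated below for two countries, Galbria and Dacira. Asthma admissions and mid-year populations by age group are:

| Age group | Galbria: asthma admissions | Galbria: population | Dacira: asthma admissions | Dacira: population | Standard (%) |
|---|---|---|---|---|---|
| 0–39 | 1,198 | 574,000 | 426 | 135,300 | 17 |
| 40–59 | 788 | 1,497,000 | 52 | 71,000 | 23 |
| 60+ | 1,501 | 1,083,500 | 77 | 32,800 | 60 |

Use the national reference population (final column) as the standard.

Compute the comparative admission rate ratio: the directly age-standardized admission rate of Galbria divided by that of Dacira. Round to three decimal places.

0.619

Age-specific rates per 10,000 for Galbria: 20.87, 5.26, 13.85.
For Dacira: 31.49, 7.32, 23.48.
Standard weights: 0.17, 0.23, 0.60.
Galbria: 0.1700×20.87 + 0.2300×5.26 + 0.6000×13.85 = 13.0707 per 10,000.
Dacira: 0.1700×31.49 + 0.2300×7.32 + 0.6000×23.48 = 21.1224 per 10,000.
Ratio = 13.0707 ÷ 21.1224 = 0.61881.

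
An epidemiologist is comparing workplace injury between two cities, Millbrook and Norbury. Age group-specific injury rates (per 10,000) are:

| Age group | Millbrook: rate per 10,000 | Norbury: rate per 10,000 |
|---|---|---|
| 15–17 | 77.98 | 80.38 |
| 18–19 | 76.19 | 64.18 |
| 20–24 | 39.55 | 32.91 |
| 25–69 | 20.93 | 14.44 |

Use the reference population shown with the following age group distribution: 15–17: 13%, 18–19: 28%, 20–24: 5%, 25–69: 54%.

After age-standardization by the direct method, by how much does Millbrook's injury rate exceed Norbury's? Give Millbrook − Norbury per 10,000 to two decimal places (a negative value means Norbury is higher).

6.89

Standard weights: 0.13, 0.28, 0.05, 0.54.
Millbrook: 0.1300×77.98 + 0.2800×76.19 + 0.0500×39.55 + 0.5400×20.93 = 44.7503 per 10,000.
Norbury: 0.1300×80.38 + 0.2800×64.18 + 0.0500×32.91 + 0.5400×14.44 = 37.8629 per 10,000.
Difference = 44.7503 − 37.8629 = 6.8874.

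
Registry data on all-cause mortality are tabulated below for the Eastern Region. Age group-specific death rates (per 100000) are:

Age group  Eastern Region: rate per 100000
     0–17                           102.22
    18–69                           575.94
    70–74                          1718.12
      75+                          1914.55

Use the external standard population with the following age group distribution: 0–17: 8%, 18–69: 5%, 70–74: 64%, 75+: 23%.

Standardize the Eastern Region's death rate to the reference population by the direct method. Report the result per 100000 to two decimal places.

Standard weights: 0.08, 0.05, 0.64, 0.23.
Standardized rate: 0.0800×102.22 + 0.0500×575.94 + 0.6400×1718.12 + 0.2300×1914.55 = 1576.9179 per 100000.

1576.92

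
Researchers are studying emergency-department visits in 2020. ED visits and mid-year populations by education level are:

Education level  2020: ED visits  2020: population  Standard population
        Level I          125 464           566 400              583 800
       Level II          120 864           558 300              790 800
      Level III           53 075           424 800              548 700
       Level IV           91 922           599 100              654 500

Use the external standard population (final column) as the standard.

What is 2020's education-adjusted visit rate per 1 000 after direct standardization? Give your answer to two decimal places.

182.13

Education-specific rates per 1 000 for 2020: 221.511, 216.486, 124.941, 153.433.
Standard total = 2 577 800; weights = 0.2265, 0.3068, 0.2129, 0.2539.
Standardized rate: 0.2265×221.511 + 0.3068×216.486 + 0.2129×124.941 + 0.2539×153.433 = 182.1292 per 1 000.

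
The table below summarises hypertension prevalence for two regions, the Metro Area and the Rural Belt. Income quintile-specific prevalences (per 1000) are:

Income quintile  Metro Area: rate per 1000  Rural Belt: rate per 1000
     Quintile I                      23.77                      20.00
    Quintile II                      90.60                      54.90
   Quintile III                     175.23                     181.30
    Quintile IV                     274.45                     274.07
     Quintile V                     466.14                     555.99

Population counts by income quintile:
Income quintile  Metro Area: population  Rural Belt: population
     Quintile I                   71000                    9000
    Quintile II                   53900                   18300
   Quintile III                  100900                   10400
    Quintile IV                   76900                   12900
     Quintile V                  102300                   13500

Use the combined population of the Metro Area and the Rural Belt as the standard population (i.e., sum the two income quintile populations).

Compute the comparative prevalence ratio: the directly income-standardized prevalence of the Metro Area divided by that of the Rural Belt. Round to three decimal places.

Combined standard total = 469100; weights = 0.1705, 0.1539, 0.2373, 0.1914, 0.2469.
The Metro Area: 0.1705×23.77 + 0.1539×90.60 + 0.2373×175.23 + 0.1914×274.45 + 0.2469×466.14 = 227.1811 per 1000.
The Rural Belt: 0.1705×20.00 + 0.1539×54.90 + 0.2373×181.30 + 0.1914×274.07 + 0.2469×555.99 = 244.5909 per 1000.
Ratio = 227.1811 ÷ 244.5909 = 0.92882.

0.929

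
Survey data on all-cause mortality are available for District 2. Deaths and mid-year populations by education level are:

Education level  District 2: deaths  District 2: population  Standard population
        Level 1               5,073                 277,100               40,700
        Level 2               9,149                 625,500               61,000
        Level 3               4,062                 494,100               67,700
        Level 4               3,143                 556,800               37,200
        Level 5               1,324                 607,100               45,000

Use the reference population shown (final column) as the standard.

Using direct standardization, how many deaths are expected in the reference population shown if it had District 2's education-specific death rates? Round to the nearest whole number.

Education-specific rates per 100,000 for District 2: 1830.75, 1462.67, 822.10, 564.48, 218.09.
Expected deaths = Σ (standard pop × education-specific rate ÷ 100,000)
= 40,700×1830.75/100,000 + 61,000×1462.67/100,000 + 67,700×822.10/100,000 + 37,200×564.48/100,000 + 45,000×218.09/100,000
= 745.11 + 892.23 + 556.56 + 209.98 + 98.14 = 2502.03.

2502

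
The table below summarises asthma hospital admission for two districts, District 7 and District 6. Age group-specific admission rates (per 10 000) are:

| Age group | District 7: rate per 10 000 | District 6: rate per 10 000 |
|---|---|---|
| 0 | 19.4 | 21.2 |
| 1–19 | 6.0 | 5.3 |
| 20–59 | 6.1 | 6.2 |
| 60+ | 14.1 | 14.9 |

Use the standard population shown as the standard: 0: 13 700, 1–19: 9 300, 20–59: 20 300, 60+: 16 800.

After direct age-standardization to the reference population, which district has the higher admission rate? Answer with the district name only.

Standard total = 60 100; weights = 0.2280, 0.1547, 0.3378, 0.2795.
District 7: 0.2280×19.4 + 0.1547×6.0 + 0.3378×6.1 + 0.2795×14.1 = 11.3526 per 10 000.
District 6: 0.2280×21.2 + 0.1547×5.3 + 0.3378×6.2 + 0.2795×14.9 = 11.9120 per 10 000.

District 6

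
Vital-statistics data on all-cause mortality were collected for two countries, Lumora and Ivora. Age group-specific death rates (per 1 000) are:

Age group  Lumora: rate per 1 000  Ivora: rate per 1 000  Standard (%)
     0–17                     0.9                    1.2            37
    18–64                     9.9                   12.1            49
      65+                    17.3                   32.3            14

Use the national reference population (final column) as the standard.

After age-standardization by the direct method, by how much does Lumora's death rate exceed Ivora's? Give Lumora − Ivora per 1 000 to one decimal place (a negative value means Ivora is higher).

Standard weights: 0.37, 0.49, 0.14.
Lumora: 0.3700×0.9 + 0.4900×9.9 + 0.1400×17.3 = 7.6060 per 1 000.
Ivora: 0.3700×1.2 + 0.4900×12.1 + 0.1400×32.3 = 10.8950 per 1 000.
Difference = 7.6060 − 10.8950 = -3.2890.

-3.3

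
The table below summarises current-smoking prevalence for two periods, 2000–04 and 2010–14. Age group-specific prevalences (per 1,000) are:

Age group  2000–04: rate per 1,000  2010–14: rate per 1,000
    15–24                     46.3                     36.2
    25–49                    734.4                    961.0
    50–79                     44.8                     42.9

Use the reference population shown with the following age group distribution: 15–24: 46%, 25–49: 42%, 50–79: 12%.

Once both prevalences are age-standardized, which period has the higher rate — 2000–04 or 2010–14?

2010–14

Standard weights: 0.46, 0.42, 0.12.
2000–04: 0.4600×46.3 + 0.4200×734.4 + 0.1200×44.8 = 335.1220 per 1,000.
2010–14: 0.4600×36.2 + 0.4200×961.0 + 0.1200×42.9 = 425.4200 per 1,000.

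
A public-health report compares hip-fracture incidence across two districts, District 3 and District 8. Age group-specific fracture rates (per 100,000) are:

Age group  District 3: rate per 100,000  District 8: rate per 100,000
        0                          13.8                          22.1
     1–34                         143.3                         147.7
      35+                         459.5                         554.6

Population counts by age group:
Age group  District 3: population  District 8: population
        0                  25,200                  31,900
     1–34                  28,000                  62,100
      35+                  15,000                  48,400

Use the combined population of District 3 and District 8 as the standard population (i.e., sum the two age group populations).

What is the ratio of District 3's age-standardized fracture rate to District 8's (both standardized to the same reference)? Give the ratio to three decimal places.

Combined standard total = 210,600; weights = 0.2711, 0.4278, 0.3010.
District 3: 0.2711×13.8 + 0.4278×143.3 + 0.3010×459.5 = 203.3790 per 100,000.
District 8: 0.2711×22.1 + 0.4278×147.7 + 0.3010×554.6 = 236.1411 per 100,000.
Ratio = 203.3790 ÷ 236.1411 = 0.86126.

0.861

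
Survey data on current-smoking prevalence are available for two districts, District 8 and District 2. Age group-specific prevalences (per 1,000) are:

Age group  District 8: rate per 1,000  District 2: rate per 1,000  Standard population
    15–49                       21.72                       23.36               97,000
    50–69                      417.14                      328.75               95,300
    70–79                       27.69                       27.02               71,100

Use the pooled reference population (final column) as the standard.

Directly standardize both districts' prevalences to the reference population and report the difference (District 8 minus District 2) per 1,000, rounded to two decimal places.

Standard total = 263,400; weights = 0.3683, 0.3618, 0.2699.
District 8: 0.3683×21.72 + 0.3618×417.14 + 0.2699×27.69 = 166.3973 per 1,000.
District 2: 0.3683×23.36 + 0.3618×328.75 + 0.2699×27.02 = 134.8402 per 1,000.
Difference = 166.3973 − 134.8402 = 31.5570.

31.56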